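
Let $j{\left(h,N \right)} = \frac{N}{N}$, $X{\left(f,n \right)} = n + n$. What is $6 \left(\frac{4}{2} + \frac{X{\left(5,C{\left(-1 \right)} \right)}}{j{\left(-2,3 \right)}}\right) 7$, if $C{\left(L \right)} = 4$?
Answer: $420$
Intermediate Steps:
$X{\left(f,n \right)} = 2 n$
$j{\left(h,N \right)} = 1$
$6 \left(\frac{4}{2} + \frac{X{\left(5,C{\left(-1 \right)} \right)}}{j{\left(-2,3 \right)}}\right) 7 = 6 \left(\frac{4}{2} + \frac{2 \cdot 4}{1}\right) 7 = 6 \left(4 \cdot \frac{1}{2} + 8 \cdot 1\right) 7 = 6 \left(2 + 8\right) 7 = 6 \cdot 10 \cdot 7 = 60 \cdot 7 = 420$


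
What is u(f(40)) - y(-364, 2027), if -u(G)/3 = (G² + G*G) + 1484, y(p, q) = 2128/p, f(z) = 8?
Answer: -62792/13 ≈ -4830.2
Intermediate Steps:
u(G) = -4452 - 6*G² (u(G) = -3*((G² + G*G) + 1484) = -3*((G² + G²) + 1484) = -3*(2*G² + 1484) = -3*(1484 + 2*G²) = -4452 - 6*G²)
u(f(40)) - y(-364, 2027) = (-4452 - 6*8²) - 2128/(-364) = (-4452 - 6*64) - 2128*(-1)/364 = (-4452 - 384) - 1*(-76/13) = -4836 + 76/13 = -62792/13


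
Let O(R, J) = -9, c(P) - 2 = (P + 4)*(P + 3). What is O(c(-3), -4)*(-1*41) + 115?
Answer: 484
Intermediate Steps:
c(P) = 2 + (3 + P)*(4 + P) (c(P) = 2 + (P + 4)*(P + 3) = 2 + (4 + P)*(3 + P) = 2 + (3 + P)*(4 + P))
O(c(-3), -4)*(-1*41) + 115 = -(-9)*41 + 115 = -9*(-41) + 115 = 369 + 115 = 484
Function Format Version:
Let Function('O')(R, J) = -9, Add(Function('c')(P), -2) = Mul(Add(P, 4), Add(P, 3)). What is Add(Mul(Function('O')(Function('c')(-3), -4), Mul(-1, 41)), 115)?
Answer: 484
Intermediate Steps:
Function('c')(P) = Add(2, Mul(Add(3, P), Add(4, P))) (Function('c')(P) = Add(2, Mul(Add(P, 4), Add(P, 3))) = Add(2, Mul(Add(4, P), Add(3, P))) = Add(2, Mul(Add(3, P), Add(4, P))))
Add(Mul(Function('O')(Function('c')(-3), -4), Mul(-1, 41)), 115) = Add(Mul(-9, Mul(-1, 41)), 115) = Add(Mul(-9, -41), 115) = Add(369, 115) = 484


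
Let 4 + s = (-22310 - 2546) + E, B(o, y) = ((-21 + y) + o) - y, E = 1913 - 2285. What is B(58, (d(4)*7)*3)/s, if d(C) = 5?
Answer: -37/25232 ≈ -0.0014664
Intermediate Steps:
E = -372
B(o, y) = -21 + o (B(o, y) = (-21 + o + y) - y = -21 + o)
s = -25232 (s = -4 + ((-22310 - 2546) - 372) = -4 + (-24856 - 372) = -4 - 25228 = -25232)
B(58, (d(4)*7)*3)/s = (-21 + 58)/(-25232) = 37*(-1/25232) = -37/25232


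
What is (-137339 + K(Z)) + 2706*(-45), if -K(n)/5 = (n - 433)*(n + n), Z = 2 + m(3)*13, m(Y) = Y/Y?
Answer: -196409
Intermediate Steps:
m(Y) = 1
Z = 15 (Z = 2 + 1*13 = 2 + 13 = 15)
K(n) = -10*n*(-433 + n) (K(n) = -5*(n - 433)*(n + n) = -5*(-433 + n)*2*n = -10*n*(-433 + n))
(-137339 + K(Z)) + 2706*(-45) = (-137339 + 10*15*(433 - 1*15)) + 2706*(-45) = (-137339 + 10*15*(433 - 15)) - 121770 = (-137339 + 10*15*418) - 121770 = (-137339 + 62700) - 121770 = -74639 - 121770 = -196409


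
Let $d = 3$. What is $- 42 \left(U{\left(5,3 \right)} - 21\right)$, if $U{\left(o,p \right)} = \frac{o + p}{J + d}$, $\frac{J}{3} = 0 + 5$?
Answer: $\frac{2590}{3} \approx 863.33$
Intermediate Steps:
$J = 15$ ($J = 3 \left(0 + 5\right) = 3 \cdot 5 = 15$)
$U{\left(o,p \right)} = \frac{o}{18} + \frac{p}{18}$ ($U{\left(o,p \right)} = \frac{o + p}{15 + 3} = \frac{o + p}{18} = \left(o + p\right) \frac{1}{18} = \frac{o}{18} + \frac{p}{18}$)
$- 42 \left(U{\left(5,3 \right)} - 21\right) = - 42 \left(\left(\frac{1}{18} \cdot 5 + \frac{1}{18} \cdot 3\right) - 21\right) = - 42 \left(\left(\frac{5}{18} + \frac{1}{6}\right) - 21\right) = - 42 \left(\frac{4}{9} - 21\right) = \left(-42\right) \left(- \frac{185}{9}\right) = \frac{2590}{3}$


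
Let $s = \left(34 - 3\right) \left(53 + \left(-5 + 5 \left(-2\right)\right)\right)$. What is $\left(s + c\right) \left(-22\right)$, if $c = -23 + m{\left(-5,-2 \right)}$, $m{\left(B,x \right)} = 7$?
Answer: $-25564$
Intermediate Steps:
$s = 1178$ ($s = 31 \left(53 - 15\right) = 31 \cdot 38 = 1178$)
$c = -16$ ($c = -23 + 7 = -16$)
$\left(s + c\right) \left(-22\right) = \left(1178 - 16\right) \left(-22\right) = 1162 \left(-22\right) = -25564$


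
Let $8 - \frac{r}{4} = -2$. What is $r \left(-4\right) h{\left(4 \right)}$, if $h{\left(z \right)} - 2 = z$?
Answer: $-960$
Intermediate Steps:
$r = 40$ ($r = 32 - -8 = 32 + 8 = 40$)
$h{\left(z \right)} = 2 + z$
$r \left(-4\right) h{\left(4 \right)} = 40 \left(-4\right) \left(2 + 4\right) = \left(-160\right) 6 = -960$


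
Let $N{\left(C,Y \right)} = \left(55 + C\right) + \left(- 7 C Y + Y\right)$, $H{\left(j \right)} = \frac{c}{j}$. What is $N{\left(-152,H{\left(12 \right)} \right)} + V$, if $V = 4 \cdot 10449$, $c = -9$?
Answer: $\frac{163601}{4} \approx 40900.0$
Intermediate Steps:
$H{\left(j \right)} = - \frac{9}{j}$
$N{\left(C,Y \right)} = 55 + C + Y - 7 C Y$ ($N{\left(C,Y \right)} = \left(55 + C\right) - \left(- Y + 7 C Y\right) = 55 + C + Y - 7 C Y$)
$V = 41796$
$N{\left(-152,H{\left(12 \right)} \right)} + V = \left(55 - 152 - \frac{9}{12} - - 1064 \left(- \frac{9}{12}\right)\right) + 41796 = \left(55 - 152 - \frac{3}{4} - - 1064 \left(\left(-9\right) \frac{1}{12}\right)\right) + 41796 = \left(55 - 152 - \frac{3}{4} - \left(-1064\right) \left(- \frac{3}{4}\right)\right) + 41796 = \left(55 - 152 - \frac{3}{4} - 798\right) + 41796 = - \frac{3583}{4} + 41796 = \frac{163601}{4}$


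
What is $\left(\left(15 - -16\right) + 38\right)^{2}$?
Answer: $4761$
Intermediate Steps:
$\left(\left(15 - -16\right) + 38\right)^{2} = \left(\left(15 + 16\right) + 38\right)^{2} = \left(31 + 38\right)^{2} = 69^{2} = 4761$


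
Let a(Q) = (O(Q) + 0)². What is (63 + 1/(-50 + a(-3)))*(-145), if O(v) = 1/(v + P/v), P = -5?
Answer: -7223465/791 ≈ -9132.1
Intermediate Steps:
O(v) = 1/(v - 5/v)
a(Q) = Q²/(-5 + Q²)² (a(Q) = (Q/(-5 + Q²) + 0)² = (Q/(-5 + Q²))² = Q²/(-5 + Q²)²)
(63 + 1/(-50 + a(-3)))*(-145) = (63 + 1/(-50 + (-3)²/(-5 + (-3)²)²))*(-145) = (63 + 1/(-50 + 9/(-5 + 9)²))*(-145) = (63 + 1/(-50 + 9/4²))*(-145) = (63 + 1/(-50 + 9*(1/16)))*(-145) = (63 + 1/(-50 + 9/16))*(-145) = (63 + 1/(-791/16))*(-145) = (63 - 16/791)*(-145) = (49817/791)*(-145) = -7223465/791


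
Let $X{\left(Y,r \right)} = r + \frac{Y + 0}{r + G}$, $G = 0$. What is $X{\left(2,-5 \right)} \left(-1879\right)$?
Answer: $\frac{50733}{5} \approx 10147.0$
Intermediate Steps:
$X{\left(Y,r \right)} = r + \frac{Y}{r}$ ($X{\left(Y,r \right)} = r + \frac{Y + 0}{r + 0} = r + \frac{Y}{r}$)
$X{\left(2,-5 \right)} \left(-1879\right) = \left(-5 + \frac{2}{-5}\right) \left(-1879\right) = \left(-5 + 2 \left(- \frac{1}{5}\right)\right) \left(-1879\right) = \left(-5 - \frac{2}{5}\right) \left(-1879\right) = \left(- \frac{27}{5}\right) \left(-1879\right) = \frac{50733}{5}$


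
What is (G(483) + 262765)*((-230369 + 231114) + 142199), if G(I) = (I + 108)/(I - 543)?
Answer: 187796360808/5 ≈ 3.7559e+10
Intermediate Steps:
G(I) = (108 + I)/(-543 + I)
(G(483) + 262765)*((-230369 + 231114) + 142199) = ((108 + 483)/(-543 + 483) + 262765)*((-230369 + 231114) + 142199) = (591/(-60) + 262765)*(745 + 142199) = (-1/60*591 + 262765)*142944 = (-197/20 + 262765)*142944 = (5255103/20)*142944 = 187796360808/5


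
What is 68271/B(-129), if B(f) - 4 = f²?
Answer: 68271/16645 ≈ 4.1016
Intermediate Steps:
B(f) = 4 + f²
68271/B(-129) = 68271/(4 + (-129)²) = 68271/(4 + 16641) = 68271/16645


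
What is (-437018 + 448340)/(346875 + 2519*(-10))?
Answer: 11322/321685 ≈ 0.035196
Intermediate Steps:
(-437018 + 448340)/(346875 + 2519*(-10)) = 11322/(346875 - 25190) = 11322/321685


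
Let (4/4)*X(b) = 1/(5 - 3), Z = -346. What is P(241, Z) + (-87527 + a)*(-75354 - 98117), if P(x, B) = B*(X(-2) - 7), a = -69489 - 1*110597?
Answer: 46423096972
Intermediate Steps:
a = -180086 (a = -69489 - 110597 = -180086)
X(b) = ½ (X(b) = 1/(5 - 3) = 1/2 = ½)
P(x, B) = -13*B/2 (P(x, B) = B*(½ - 7) = B*(-13/2) = -13*B/2)
P(241, Z) + (-87527 + a)*(-75354 - 98117) = -13/2*(-346) + (-87527 - 180086)*(-75354 - 98117) = 2249 - 267613*(-173471) = 2249 + 46423094723 = 46423096972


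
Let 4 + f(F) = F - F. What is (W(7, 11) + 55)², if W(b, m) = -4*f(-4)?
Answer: 5041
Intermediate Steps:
f(F) = -4 (f(F) = -4 + (F - F) = -4 + 0 = -4)
W(b, m) = 16 (W(b, m) = -4*(-4) = 16)
(W(7, 11) + 55)² = (16 + 55)² = 71² = 5041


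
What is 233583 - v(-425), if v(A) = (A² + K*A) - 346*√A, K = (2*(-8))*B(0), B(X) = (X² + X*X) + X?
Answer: 52958 + 1730*I*√17 ≈ 52958.0 + 7133.0*I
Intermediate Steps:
B(X) = X + 2*X² (B(X) = (X² + X²) + X = 2*X² + X = X + 2*X²)
K = 0 (K = (2*(-8))*(0*(1 + 2*0)) = -0*(1 + 0) = -0 = -16*0 = 0)
v(A) = A² - 346*√A (v(A) = (A² + 0*A) - 346*√A = (A² + 0) - 346*√A = A² - 346*√A)
233583 - v(-425) = 233583 - ((-425)² - 1730*I*√17) = 233583 - (180625 - 1730*I*√17) = 233583 + (-180625 + 1730*I*√17) = 52958 + 1730*I*√17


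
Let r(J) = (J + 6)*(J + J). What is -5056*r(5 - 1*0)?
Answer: -556160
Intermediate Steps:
r(J) = 2*J*(6 + J) (r(J) = (6 + J)*(2*J) = 2*J*(6 + J))
-5056*r(5 - 1*0) = -10112*(5 - 1*0)*(6 + (5 - 1*0)) = -10112*(5 + 0)*(6 + (5 + 0)) = -10112*5*(6 + 5) = -10112*5*11 = -5056*110 = -556160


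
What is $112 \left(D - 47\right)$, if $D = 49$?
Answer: $224$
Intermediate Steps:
$112 \left(D - 47\right) = 112 \left(49 - 47\right) = 112 \cdot 2 = 224$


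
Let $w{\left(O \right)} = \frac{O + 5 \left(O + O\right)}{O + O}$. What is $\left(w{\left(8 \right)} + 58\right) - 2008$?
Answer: $- \frac{3889}{2} \approx -1944.5$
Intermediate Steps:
$w{\left(O \right)} = \frac{11}{2}$ ($w{\left(O \right)} = \frac{O + 5 \cdot 2 O}{2 O} = \left(O + 10 O\right) \frac{1}{2 O} = 11 O \frac{1}{2 O} = \frac{11}{2}$)
$\left(w{\left(8 \right)} + 58\right) - 2008 = \left(\frac{11}{2} + 58\right) - 2008 = \frac{127}{2} - 2008 = - \frac{3889}{2}$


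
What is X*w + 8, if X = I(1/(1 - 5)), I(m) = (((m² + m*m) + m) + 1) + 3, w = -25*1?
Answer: -711/8 ≈ -88.875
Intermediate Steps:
w = -25
I(m) = 4 + m + 2*m² (I(m) = (((m² + m²) + m) + 1) + 3 = ((2*m² + m) + 1) + 3 = ((m + 2*m²) + 1) + 3 = (1 + m + 2*m²) + 3 = 4 + m + 2*m²)
X = 31/8 (X = 4 + 1/(1 - 5) + 2*(1/(1 - 5))² = 4 + 1/(-4) + 2*(1/(-4))² = 4 - ¼ + 2*(-¼)² = 4 - ¼ + 2*(1/16) = 4 - ¼ + ⅛ = 31/8 ≈ 3.8750)
X*w + 8 = (31/8)*(-25) + 8 = -775/8 + 8 = -711/8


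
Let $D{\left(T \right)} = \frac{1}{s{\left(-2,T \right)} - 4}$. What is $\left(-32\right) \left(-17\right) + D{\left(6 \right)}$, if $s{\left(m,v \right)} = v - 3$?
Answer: $543$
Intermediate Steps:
$s{\left(m,v \right)} = -3 + v$ ($s{\left(m,v \right)} = v - 3 = -3 + v$)
$D{\left(T \right)} = \frac{1}{-7 + T}$ ($D{\left(T \right)} = \frac{1}{\left(-3 + T\right) - 4} = \frac{1}{-7 + T}$)
$\left(-32\right) \left(-17\right) + D{\left(6 \right)} = \left(-32\right) \left(-17\right) + \frac{1}{-7 + 6} = 544 + \frac{1}{-1} = 544 - 1 = 543$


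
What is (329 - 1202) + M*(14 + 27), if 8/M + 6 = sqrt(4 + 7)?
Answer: -23793/25 - 328*sqrt(11)/25 ≈ -995.23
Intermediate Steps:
M = 8/(-6 + sqrt(11)) (M = 8/(-6 + sqrt(4 + 7)) = 8/(-6 + sqrt(11)) ≈ -2.9813)
(329 - 1202) + M*(14 + 27) = (329 - 1202) + (-48/25 - 8*sqrt(11)/25)*(14 + 27) = -873 + (-48/25 - 8*sqrt(11)/25)*41 = -873 + (-1968/25 - 328*sqrt(11)/25) = -23793/25 - 328*sqrt(11)/25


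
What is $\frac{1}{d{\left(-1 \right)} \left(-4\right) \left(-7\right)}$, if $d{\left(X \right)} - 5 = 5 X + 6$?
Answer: $\frac{1}{168} \approx 0.0059524$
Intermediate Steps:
$d{\left(X \right)} = 11 + 5 X$ ($d{\left(X \right)} = 5 + \left(5 X + 6\right) = 5 + \left(6 + 5 X\right) = 11 + 5 X$)
$\frac{1}{d{\left(-1 \right)} \left(-4\right) \left(-7\right)} = \frac{1}{\left(11 + 5 \left(-1\right)\right) \left(-4\right) \left(-7\right)} = \frac{1}{\left(11 - 5\right) \left(-4\right) \left(-7\right)} = \frac{1}{6 \left(-4\right) \left(-7\right)} = \frac{1}{\left(-24\right) \left(-7\right)} = \frac{1}{168}$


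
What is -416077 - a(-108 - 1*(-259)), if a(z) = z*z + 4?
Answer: -438882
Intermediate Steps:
a(z) = 4 + z² (a(z) = z² + 4 = 4 + z²)
-416077 - a(-108 - 1*(-259)) = -416077 - (4 + (-108 - 1*(-259))²) = -416077 - (4 + (-108 + 259)²) = -416077 - (4 + 151²) = -416077 - (4 + 22801) = -416077 - 1*22805 = -416077 - 22805 = -438882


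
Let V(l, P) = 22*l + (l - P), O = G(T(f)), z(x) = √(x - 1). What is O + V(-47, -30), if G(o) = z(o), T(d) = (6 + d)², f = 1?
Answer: -1051 + 4*√3 ≈ -1044.1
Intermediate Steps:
z(x) = √(-1 + x)
G(o) = √(-1 + o)
O = 4*√3 (O = √(-1 + (6 + 1)²) = √(-1 + 7²) = √(-1 + 49) = √48 = 4*√3 ≈ 6.9282)
V(l, P) = -P + 23*l
O + V(-47, -30) = 4*√3 + (-1*(-30) + 23*(-47)) = 4*√3 + (30 - 1081) = 4*√3 - 1051 = -1051 + 4*√3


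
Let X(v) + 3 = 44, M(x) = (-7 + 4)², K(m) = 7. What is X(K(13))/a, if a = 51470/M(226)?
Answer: 369/51470 ≈ 0.0071692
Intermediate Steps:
M(x) = 9 (M(x) = (-3)² = 9)
X(v) = 41 (X(v) = -3 + 44 = 41)
a = 51470/9 ≈ 5718.9
X(K(13))/a = 41/(51470/9) = 41*(9/51470) = 369/51470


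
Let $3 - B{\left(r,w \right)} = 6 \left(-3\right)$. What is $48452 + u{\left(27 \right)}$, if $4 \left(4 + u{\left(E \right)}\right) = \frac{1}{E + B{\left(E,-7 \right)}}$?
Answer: $\frac{9302017}{192} \approx 48448.0$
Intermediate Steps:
$B{\left(r,w \right)} = 21$ ($B{\left(r,w \right)} = 3 - 6 \left(-3\right) = 3 - -18 = 3 + 18 = 21$)
$u{\left(E \right)} = -4 + \frac{1}{4 \left(21 + E\right)}$ ($u{\left(E \right)} = -4 + \frac{1}{4 \left(E + 21\right)} = -4 + \frac{1}{4 \left(21 + E\right)}$)
$48452 + u{\left(27 \right)} = 48452 + \frac{-335 - 432}{4 \left(21 + 27\right)} = 48452 + \frac{-335 - 432}{4 \cdot 48} = 48452 + \frac{1}{4} \cdot \frac{1}{48} \left(-767\right) = 48452 - \frac{767}{192} = \frac{9302017}{192}$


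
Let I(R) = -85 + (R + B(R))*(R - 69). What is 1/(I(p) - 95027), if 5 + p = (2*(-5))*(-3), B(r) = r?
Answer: -1/97312 ≈ -1.0276e-5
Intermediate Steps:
p = 25 (p = -5 + (2*(-5))*(-3) = -5 - 10*(-3) = -5 + 30 = 25)
I(R) = -85 + 2*R*(-69 + R) (I(R) = -85 + (R + R)*(R - 69) = -85 + (2*R)*(-69 + R) = -85 + 2*R*(-69 + R))
1/(I(p) - 95027) = 1/((-85 - 138*25 + 2*25**2) - 95027) = 1/((-85 - 3450 + 2*625) - 95027) = 1/((-85 - 3450 + 1250) - 95027) = 1/(-2285 - 95027) = 1/(-97312) = -1/97312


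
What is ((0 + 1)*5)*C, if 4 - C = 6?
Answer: -10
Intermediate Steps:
C = -2 (C = 4 - 1*6 = 4 - 6 = -2)
((0 + 1)*5)*C = ((0 + 1)*5)*(-2) = (1*5)*(-2) = 5*(-2) = -10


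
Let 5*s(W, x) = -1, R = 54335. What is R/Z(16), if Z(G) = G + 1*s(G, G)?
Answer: 271675/79 ≈ 3438.9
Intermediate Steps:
s(W, x) = -1/5 (s(W, x) = (1/5)*(-1) = -1/5)
Z(G) = -1/5 + G (Z(G) = G + 1*(-1/5) = G - 1/5 = -1/5 + G)
R/Z(16) = 54335/(-1/5 + 16) = 54335/(79/5) = 54335*(5/79) = 271675/79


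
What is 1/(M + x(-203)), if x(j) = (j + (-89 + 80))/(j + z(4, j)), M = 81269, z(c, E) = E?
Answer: 203/16497713 ≈ 1.2305e-5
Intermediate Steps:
x(j) = (-9 + j)/(2*j) (x(j) = (j + (-89 + 80))/(j + j) = (j - 9)/((2*j)) = (-9 + j)*(1/(2*j)) = (-9 + j)/(2*j))
1/(M + x(-203)) = 1/(81269 + (½)*(-9 - 203)/(-203)) = 1/(81269 + (½)*(-1/203)*(-212)) = 1/(81269 + 106/203) = 1/(16497713/203) = 203/16497713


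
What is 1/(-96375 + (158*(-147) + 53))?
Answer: -1/119548 ≈ -8.3648e-6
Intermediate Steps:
1/(-96375 + (158*(-147) + 53)) = 1/(-96375 + (-23226 + 53)) = 1/(-96375 - 23173) = 1/(-119548) = -1/119548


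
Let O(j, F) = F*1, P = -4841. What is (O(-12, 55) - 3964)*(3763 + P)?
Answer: 4213902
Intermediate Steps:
O(j, F) = F
(O(-12, 55) - 3964)*(3763 + P) = (55 - 3964)*(3763 - 4841) = -3909*(-1078) = 4213902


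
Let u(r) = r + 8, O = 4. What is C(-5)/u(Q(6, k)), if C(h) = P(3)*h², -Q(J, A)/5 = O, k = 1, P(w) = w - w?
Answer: 0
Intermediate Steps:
P(w) = 0
Q(J, A) = -20 (Q(J, A) = -5*4 = -20)
u(r) = 8 + r
C(h) = 0 (C(h) = 0*h² = 0)
C(-5)/u(Q(6, k)) = 0/(8 - 20) = 0/(-12) = 0*(-1/12) = 0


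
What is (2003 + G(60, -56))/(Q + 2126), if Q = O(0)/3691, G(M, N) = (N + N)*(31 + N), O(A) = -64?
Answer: 17727873/7847002 ≈ 2.2592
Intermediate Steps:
G(M, N) = 2*N*(31 + N) (G(M, N) = (2*N)*(31 + N) = 2*N*(31 + N))
Q = -64/3691 ≈ -0.017339
(2003 + G(60, -56))/(Q + 2126) = (2003 + 2*(-56)*(31 - 56))/(-64/3691 + 2126) = (2003 + 2*(-56)*(-25))/(7847002/3691) = (2003 + 2800)*(3691/7847002) = 4803*(3691/7847002) = 17727873/7847002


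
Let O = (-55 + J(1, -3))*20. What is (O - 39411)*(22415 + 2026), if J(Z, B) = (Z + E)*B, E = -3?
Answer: -987196431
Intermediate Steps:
J(Z, B) = B*(-3 + Z) (J(Z, B) = (Z - 3)*B = (-3 + Z)*B = B*(-3 + Z))
O = -980 (O = (-55 - 3*(-3 + 1))*20 = (-55 - 3*(-2))*20 = (-55 + 6)*20 = -49*20 = -980)
(O - 39411)*(22415 + 2026) = (-980 - 39411)*(22415 + 2026) = -40391*24441 = -987196431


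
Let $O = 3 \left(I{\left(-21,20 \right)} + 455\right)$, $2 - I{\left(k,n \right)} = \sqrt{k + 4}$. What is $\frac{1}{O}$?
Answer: $\frac{457}{626598} + \frac{i \sqrt{17}}{626598} \approx 0.00072934 + 6.5801 \cdot 10^{-6} i$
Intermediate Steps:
$I{\left(k,n \right)} = 2 - \sqrt{4 + k}$ ($I{\left(k,n \right)} = 2 - \sqrt{k + 4} = 2 - \sqrt{4 + k}$)
$O = 1371 - 3 i \sqrt{17}$ ($O = 3 \left(\left(2 - \sqrt{4 - 21}\right) + 455\right) = 3 \left(\left(2 - \sqrt{-17}\right) + 455\right) = 3 \left(\left(2 - i \sqrt{17}\right) + 455\right) = 3 \left(457 - i \sqrt{17}\right) = 1371 - 3 i \sqrt{17} \approx 1371.0 - 12.369 i$)
$\frac{1}{O} = \frac{1}{1371 - 3 i \sqrt{17}}$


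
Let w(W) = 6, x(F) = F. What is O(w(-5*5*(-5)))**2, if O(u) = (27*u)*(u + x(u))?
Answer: 3779136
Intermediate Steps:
O(u) = 54*u**2 (O(u) = (27*u)*(u + u) = (27*u)*(2*u) = 54*u**2)
O(w(-5*5*(-5)))**2 = (54*6**2)**2 = (54*36)**2 = 1944**2 = 3779136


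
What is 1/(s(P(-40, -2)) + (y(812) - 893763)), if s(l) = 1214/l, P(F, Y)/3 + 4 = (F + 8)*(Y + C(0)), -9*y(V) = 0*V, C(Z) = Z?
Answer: -90/80438063 ≈ -1.1189e-6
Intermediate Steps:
y(V) = 0 (y(V) = -0*V = -1/9*0 = 0)
P(F, Y) = -12 + 3*Y*(8 + F) (P(F, Y) = -12 + 3*((F + 8)*(Y + 0)) = -12 + 3*((8 + F)*Y) = -12 + 3*(Y*(8 + F)) = -12 + 3*Y*(8 + F))
1/(s(P(-40, -2)) + (y(812) - 893763)) = 1/(1214/(-12 + 24*(-2) + 3*(-40)*(-2)) + (0 - 893763)) = 1/(1214/(-12 - 48 + 240) - 893763) = 1/(1214/180 - 893763) = 1/(1214*(1/180) - 893763) = 1/(607/90 - 893763) = 1/(-80438063/90) = -90/80438063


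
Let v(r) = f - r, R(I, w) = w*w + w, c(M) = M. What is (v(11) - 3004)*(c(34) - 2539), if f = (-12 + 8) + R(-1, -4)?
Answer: 7532535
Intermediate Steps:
R(I, w) = w + w² (R(I, w) = w² + w = w + w²)
f = 8 (f = (-12 + 8) - 4*(1 - 4) = -4 - 4*(-3) = -4 + 12 = 8)
v(r) = 8 - r
(v(11) - 3004)*(c(34) - 2539) = ((8 - 1*11) - 3004)*(34 - 2539) = ((8 - 11) - 3004)*(-2505) = (-3 - 3004)*(-2505) = -3007*(-2505) = 7532535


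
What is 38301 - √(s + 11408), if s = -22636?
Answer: 38301 - 2*I*√2807 ≈ 38301.0 - 105.96*I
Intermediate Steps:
38301 - √(s + 11408) = 38301 - √(-22636 + 11408) = 38301 - √(-11228) = 38301 - 2*I*√2807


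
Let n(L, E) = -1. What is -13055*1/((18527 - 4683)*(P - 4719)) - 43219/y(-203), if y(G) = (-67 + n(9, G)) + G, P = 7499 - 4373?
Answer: 953133408653/5976496332 ≈ 159.48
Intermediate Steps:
P = 3126
y(G) = -68 + G (y(G) = (-67 - 1) + G = -68 + G)
-13055*1/((18527 - 4683)*(P - 4719)) - 43219/y(-203) = -13055*1/((3126 - 4719)*(18527 - 4683)) - 43219/(-68 - 203) = -13055/((-1593*13844)) - 43219/(-271) = -13055/(-22053492) - 43219*(-1/271) = -13055*(-1/22053492) + 43219/271 = 13055/22053492 + 43219/271 = 953133408653/5976496332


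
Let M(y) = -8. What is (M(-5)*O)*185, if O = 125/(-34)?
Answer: 92500/17 ≈ 5441.2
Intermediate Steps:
O = -125/34 (O = 125*(-1/34) = -125/34 ≈ -3.6765)
(M(-5)*O)*185 = -8*(-125/34)*185 = (500/17)*185 = 92500/17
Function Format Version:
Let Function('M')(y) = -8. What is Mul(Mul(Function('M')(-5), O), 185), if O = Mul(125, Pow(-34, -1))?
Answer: Rational(92500, 17) ≈ 5441.2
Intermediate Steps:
O = Rational(-125, 34) (O = Mul(125, Rational(-1, 34)) = Rational(-125, 34) ≈ -3.6765)
Mul(Mul(Function('M')(-5), O), 185) = Mul(Mul(-8, Rational(-125, 34)), 185) = Mul(Rational(500, 17), 185) = Rational(92500, 17)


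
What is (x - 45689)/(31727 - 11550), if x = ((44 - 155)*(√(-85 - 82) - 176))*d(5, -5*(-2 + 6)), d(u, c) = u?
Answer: 51991/20177 - 555*I*√167/20177 ≈ 2.5767 - 0.35546*I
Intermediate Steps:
x = 97680 - 555*I*√167 (x = ((44 - 155)*(√(-85 - 82) - 176))*5 = -111*(√(-167) - 176)*5 = -111*(I*√167 - 176)*5 = -111*(-176 + I*√167)*5 = (19536 - 111*I*√167)*5 = 97680 - 555*I*√167 ≈ 97680.0 - 7172.2*I)
(x - 45689)/(31727 - 11550) = ((97680 - 555*I*√167) - 45689)/(31727 - 11550) = (51991 - 555*I*√167)/20177 = (51991 - 555*I*√167)*(1/20177) = 51991/20177 - 555*I*√167/20177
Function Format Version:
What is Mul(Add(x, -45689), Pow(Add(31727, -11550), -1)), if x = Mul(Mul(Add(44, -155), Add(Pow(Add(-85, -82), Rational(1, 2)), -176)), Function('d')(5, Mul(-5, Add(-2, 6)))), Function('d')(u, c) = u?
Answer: Add(Rational(51991, 20177), Mul(Rational(-555, 20177), I, Pow(167, Rational(1, 2)))) ≈ Add(2.5767, Mul(-0.35546, I))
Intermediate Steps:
x = Add(97680, Mul(-555, I, Pow(167, Rational(1, 2)))) (x = Mul(Mul(Add(44, -155), Add(Pow(Add(-85, -82), Rational(1, 2)), -176)), 5) = Mul(Mul(-111, Add(Pow(-167, Rational(1, 2)), -176)), 5) = Mul(Mul(-111, Add(Mul(I, Pow(167, Rational(1, 2))), -176)), 5) = Mul(Mul(-111, Add(-176, Mul(I, Pow(167, Rational(1, 2))))), 5) = Mul(Add(19536, Mul(-111, I, Pow(167, Rational(1, 2)))), 5) = Add(97680, Mul(-555, I, Pow(167, Rational(1, 2)))) ≈ Add(97680., Mul(-7172.2, I)))
Mul(Add(x, -45689), Pow(Add(31727, -11550), -1)) = Mul(Add(Add(97680, Mul(-555, I, Pow(167, Rational(1, 2)))), -45689), Pow(Add(31727, -11550), -1)) = Mul(Add(51991, Mul(-555, I, Pow(167, Rational(1, 2)))), Pow(20177, -1)) = Mul(Add(51991, Mul(-555, I, Pow(167, Rational(1, 2)))), Rational(1, 20177)) = Add(Rational(51991, 20177), Mul(Rational(-555, 20177), I, Pow(167, Rational(1, 2))))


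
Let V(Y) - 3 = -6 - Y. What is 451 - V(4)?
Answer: 458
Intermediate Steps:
V(Y) = -3 - Y (V(Y) = 3 + (-6 - Y) = -3 - Y)
451 - V(4) = 451 - (-3 - 1*4) = 451 - (-3 - 4) = 451 - 1*(-7) = 451 + 7 = 458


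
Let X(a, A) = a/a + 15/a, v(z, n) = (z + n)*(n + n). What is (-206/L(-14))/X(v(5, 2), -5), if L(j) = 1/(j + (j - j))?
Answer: 80752/43 ≈ 1878.0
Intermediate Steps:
v(z, n) = 2*n*(n + z) (v(z, n) = (n + z)*(2*n) = 2*n*(n + z))
L(j) = 1/j (L(j) = 1/(j + 0) = 1/j)
X(a, A) = 1 + 15/a
(-206/L(-14))/X(v(5, 2), -5) = (-206/(1/(-14)))/(((15 + 2*2*(2 + 5))/((2*2*(2 + 5))))) = (-206/(-1/14))/(((15 + 2*2*7)/((2*2*7)))) = (-206*(-14))/(((15 + 28)/28)) = 2884/(((1/28)*43)) = 2884/(43/28) = 2884*(28/43) = 80752/43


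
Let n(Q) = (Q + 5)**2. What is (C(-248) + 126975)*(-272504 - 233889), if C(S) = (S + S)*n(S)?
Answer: 14767092876297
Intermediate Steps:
n(Q) = (5 + Q)**2
C(S) = 2*S*(5 + S)**2 (C(S) = (S + S)*(5 + S)**2 = (2*S)*(5 + S)**2 = 2*S*(5 + S)**2)
(C(-248) + 126975)*(-272504 - 233889) = (2*(-248)*(5 - 248)**2 + 126975)*(-272504 - 233889) = (2*(-248)*(-243)**2 + 126975)*(-506393) = (2*(-248)*59049 + 126975)*(-506393) = (-29288304 + 126975)*(-506393) = -29161329*(-506393) = 14767092876297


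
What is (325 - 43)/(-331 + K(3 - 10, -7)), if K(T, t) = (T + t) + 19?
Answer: -141/163 ≈ -0.86503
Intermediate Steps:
K(T, t) = 19 + T + t
(325 - 43)/(-331 + K(3 - 10, -7)) = (325 - 43)/(-331 + (19 + (3 - 10) - 7)) = 282/(-331 + (19 - 7 - 7)) = 282/(-331 + 5) = 282/(-326) = 282*(-1/326) = -141/163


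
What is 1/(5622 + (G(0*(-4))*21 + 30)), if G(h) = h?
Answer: 1/5652 ≈ 0.00017693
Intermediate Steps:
1/(5622 + (G(0*(-4))*21 + 30)) = 1/(5622 + ((0*(-4))*21 + 30)) = 1/(5622 + (0*21 + 30)) = 1/(5622 + (0 + 30)) = 1/(5622 + 30) = 1/5652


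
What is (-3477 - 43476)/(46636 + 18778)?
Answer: -46953/65414 ≈ -0.71778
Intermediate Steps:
(-3477 - 43476)/(46636 + 18778) = -46953/65414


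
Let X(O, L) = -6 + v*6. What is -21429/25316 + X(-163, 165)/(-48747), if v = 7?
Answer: -348503613/411359684 ≈ -0.84720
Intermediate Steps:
X(O, L) = 36 (X(O, L) = -6 + 7*6 = -6 + 42 = 36)
-21429/25316 + X(-163, 165)/(-48747) = -21429/25316 + 36/(-48747) = -21429*1/25316 + 36*(-1/48747) = -21429/25316 - 12/16249 = -348503613/411359684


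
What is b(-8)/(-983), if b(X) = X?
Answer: 8/983 ≈ 0.0081384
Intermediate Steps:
b(-8)/(-983) = -8/(-983) = -8*(-1/983) = 8/983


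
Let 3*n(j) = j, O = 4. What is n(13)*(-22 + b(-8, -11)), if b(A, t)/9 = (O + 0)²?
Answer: 1586/3 ≈ 528.67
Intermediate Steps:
b(A, t) = 144 (b(A, t) = 9*(4 + 0)² = 9*4² = 9*16 = 144)
n(j) = j/3
n(13)*(-22 + b(-8, -11)) = ((⅓)*13)*(-22 + 144) = (13/3)*122 = 1586/3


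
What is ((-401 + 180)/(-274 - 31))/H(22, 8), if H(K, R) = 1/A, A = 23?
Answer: 5083/305 ≈ 16.666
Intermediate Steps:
H(K, R) = 1/23
((-401 + 180)/(-274 - 31))/H(22, 8) = ((-401 + 180)/(-274 - 31))/(1/23) = -221/(-305)*23 = -221*(-1/305)*23 = (221/305)*23 = 5083/305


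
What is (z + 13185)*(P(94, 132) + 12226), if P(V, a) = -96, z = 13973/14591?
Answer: 2333767216040/14591 ≈ 1.5995e+8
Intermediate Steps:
z = 13973/14591 (z = 13973*(1/14591) = 13973/14591 ≈ 0.95765)
(z + 13185)*(P(94, 132) + 12226) = (13973/14591 + 13185)*(-96 + 12226) = (192396308/14591)*12130 = 2333767216040/14591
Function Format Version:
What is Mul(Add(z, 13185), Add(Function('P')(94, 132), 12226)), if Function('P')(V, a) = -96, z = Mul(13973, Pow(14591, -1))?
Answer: Rational(2333767216040, 14591) ≈ 1.5995e+8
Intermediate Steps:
z = Rational(13973, 14591) (z = Mul(13973, Rational(1, 14591)) = Rational(13973, 14591) ≈ 0.95765)
Mul(Add(z, 13185), Add(Function('P')(94, 132), 12226)) = Mul(Add(Rational(13973, 14591), 13185), Add(-96, 12226)) = Mul(Rational(192396308, 14591), 12130) = Rational(2333767216040, 14591)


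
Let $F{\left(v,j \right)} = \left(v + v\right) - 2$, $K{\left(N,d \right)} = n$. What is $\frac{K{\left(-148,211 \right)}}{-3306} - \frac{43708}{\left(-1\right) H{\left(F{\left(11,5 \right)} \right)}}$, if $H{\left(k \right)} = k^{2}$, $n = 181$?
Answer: $\frac{18053281}{165300} \approx 109.22$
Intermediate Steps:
$K{\left(N,d \right)} = 181$
$F{\left(v,j \right)} = -2 + 2 v$ ($F{\left(v,j \right)} = 2 v - 2 = -2 + 2 v$)
$\frac{K{\left(-148,211 \right)}}{-3306} - \frac{43708}{\left(-1\right) H{\left(F{\left(11,5 \right)} \right)}} = \frac{181}{-3306} - \frac{43708}{\left(-1\right) \left(-2 + 2 \cdot 11\right)^{2}} = 181 \left(- \frac{1}{3306}\right) - \frac{43708}{\left(-1\right) \left(-2 + 22\right)^{2}} = - \frac{181}{3306} - \frac{43708}{\left(-1\right) 20^{2}} = - \frac{181}{3306} - \frac{43708}{\left(-1\right) 400} = - \frac{181}{3306} - \frac{43708}{-400} = - \frac{181}{3306} - - \frac{10927}{100} = - \frac{181}{3306} + \frac{10927}{100} = \frac{18053281}{165300}$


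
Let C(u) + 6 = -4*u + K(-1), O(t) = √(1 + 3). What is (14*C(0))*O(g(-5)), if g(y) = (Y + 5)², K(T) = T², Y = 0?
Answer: -140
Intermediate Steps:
g(y) = 25 (g(y) = (0 + 5)² = 5² = 25)
O(t) = 2 (O(t) = √4 = 2)
C(u) = -5 - 4*u (C(u) = -6 + (-4*u + (-1)²) = -6 + (-4*u + 1) = -6 + (1 - 4*u) = -5 - 4*u)
(14*C(0))*O(g(-5)) = (14*(-5 - 4*0))*2 = (14*(-5 + 0))*2 = (14*(-5))*2 = -70*2 = -140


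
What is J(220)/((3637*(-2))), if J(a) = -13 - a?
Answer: 233/7274 ≈ 0.032032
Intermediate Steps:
J(220)/((3637*(-2))) = (-13 - 1*220)/((3637*(-2))) = (-13 - 220)/(-7274) = -233*(-1/7274) = 233/7274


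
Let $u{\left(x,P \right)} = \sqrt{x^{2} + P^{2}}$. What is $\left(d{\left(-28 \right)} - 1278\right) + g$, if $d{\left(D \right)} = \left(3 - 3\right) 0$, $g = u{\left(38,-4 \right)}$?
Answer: $-1278 + 2 \sqrt{365} \approx -1239.8$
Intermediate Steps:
$u{\left(x,P \right)} = \sqrt{P^{2} + x^{2}}$
$g = 2 \sqrt{365}$ ($g = \sqrt{\left(-4\right)^{2} + 38^{2}} = \sqrt{16 + 1444} = \sqrt{1460} = 2 \sqrt{365} \approx 38.21$)
$d{\left(D \right)} = 0$ ($d{\left(D \right)} = 0 \cdot 0 = 0$)
$\left(d{\left(-28 \right)} - 1278\right) + g = \left(0 - 1278\right) + 2 \sqrt{365} = -1278 + 2 \sqrt{365}$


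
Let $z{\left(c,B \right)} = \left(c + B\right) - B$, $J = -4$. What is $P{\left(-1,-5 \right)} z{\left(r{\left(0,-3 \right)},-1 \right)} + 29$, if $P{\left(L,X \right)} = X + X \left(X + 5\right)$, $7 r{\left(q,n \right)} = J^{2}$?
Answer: $\frac{123}{7} \approx 17.571$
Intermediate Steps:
$r{\left(q,n \right)} = \frac{16}{7}$ ($r{\left(q,n \right)} = \frac{\left(-4\right)^{2}}{7} = \frac{1}{7} \cdot 16 = \frac{16}{7}$)
$P{\left(L,X \right)} = X + X \left(5 + X\right)$
$z{\left(c,B \right)} = c$ ($z{\left(c,B \right)} = \left(B + c\right) - B = c$)
$P{\left(-1,-5 \right)} z{\left(r{\left(0,-3 \right)},-1 \right)} + 29 = - 5 \left(6 - 5\right) \frac{16}{7} + 29 = \left(-5\right) 1 \cdot \frac{16}{7} + 29 = \left(-5\right) \frac{16}{7} + 29 = - \frac{80}{7} + 29 = \frac{123}{7}$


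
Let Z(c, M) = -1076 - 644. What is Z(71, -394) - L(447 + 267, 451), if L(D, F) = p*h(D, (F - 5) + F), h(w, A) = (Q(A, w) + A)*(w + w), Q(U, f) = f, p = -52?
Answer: 119624696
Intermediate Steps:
Z(c, M) = -1720
h(w, A) = 2*w*(A + w) (h(w, A) = (w + A)*(w + w) = (A + w)*(2*w) = 2*w*(A + w))
L(D, F) = -104*D*(-5 + D + 2*F) (L(D, F) = -104*D*(((F - 5) + F) + D) = -104*D*(((-5 + F) + F) + D) = -104*D*((-5 + 2*F) + D) = -104*D*(-5 + D + 2*F))
Z(71, -394) - L(447 + 267, 451) = -1720 - 104*(447 + 267)*(5 - (447 + 267) - 2*451) = -1720 - 104*714*(5 - 1*714 - 902) = -1720 - 104*714*(5 - 714 - 902) = -1720 - 104*714*(-1611) = -1720 - 1*(-119626416) = -1720 + 119626416 = 119624696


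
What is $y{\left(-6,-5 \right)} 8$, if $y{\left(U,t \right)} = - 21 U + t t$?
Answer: $1208$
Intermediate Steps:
$y{\left(U,t \right)} = t^{2} - 21 U$ ($y{\left(U,t \right)} = - 21 U + t^{2} = t^{2} - 21 U$)
$y{\left(-6,-5 \right)} 8 = \left(\left(-5\right)^{2} - -126\right) 8 = \left(25 + 126\right) 8 = 151 \cdot 8 = 1208$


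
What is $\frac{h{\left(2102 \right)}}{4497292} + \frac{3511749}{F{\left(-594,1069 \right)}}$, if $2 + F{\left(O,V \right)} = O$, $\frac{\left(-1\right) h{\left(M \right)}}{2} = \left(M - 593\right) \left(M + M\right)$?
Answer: $- \frac{3950230634055}{670096508} \approx -5895.0$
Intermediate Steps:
$h{\left(M \right)} = - 4 M \left(-593 + M\right)$ ($h{\left(M \right)} = - 2 \left(M - 593\right) \left(M + M\right) = - 2 \left(-593 + M\right) 2 M = - 2 \cdot 2 M \left(-593 + M\right) = - 4 M \left(-593 + M\right)$)
$F{\left(O,V \right)} = -2 + O$
$\frac{h{\left(2102 \right)}}{4497292} + \frac{3511749}{F{\left(-594,1069 \right)}} = \frac{4 \cdot 2102 \left(593 - 2102\right)}{4497292} + \frac{3511749}{-2 - 594} = 4 \cdot 2102 \left(593 - 2102\right) \frac{1}{4497292} + \frac{3511749}{-596} = 4 \cdot 2102 \left(-1509\right) \frac{1}{4497292} + 3511749 \left(- \frac{1}{596}\right) = \left(-12687672\right) \frac{1}{4497292} - \frac{3511749}{596} = - \frac{3171918}{1124323} - \frac{3511749}{596} = - \frac{3950230634055}{670096508}$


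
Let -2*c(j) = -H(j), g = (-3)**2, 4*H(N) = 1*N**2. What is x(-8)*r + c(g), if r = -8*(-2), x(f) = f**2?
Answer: 8273/8 ≈ 1034.1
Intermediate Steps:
H(N) = N**2/4 (H(N) = (1*N**2)/4 = N**2/4)
r = 16
g = 9
c(j) = j**2/8 (c(j) = -(-1)*j**2/4/2 = -(-1)*j**2/8 = j**2/8)
x(-8)*r + c(g) = (-8)**2*16 + (1/8)*9**2 = 64*16 + (1/8)*81 = 1024 + 81/8 = 8273/8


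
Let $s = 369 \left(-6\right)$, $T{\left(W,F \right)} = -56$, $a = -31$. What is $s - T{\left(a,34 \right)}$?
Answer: $-2158$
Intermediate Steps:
$s = -2214$
$s - T{\left(a,34 \right)} = -2214 - -56 = -2214 + 56 = -2158$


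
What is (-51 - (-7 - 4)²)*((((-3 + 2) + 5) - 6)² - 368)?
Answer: 62608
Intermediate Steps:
(-51 - (-7 - 4)²)*((((-3 + 2) + 5) - 6)² - 368) = (-51 - 1*(-11)²)*(((-1 + 5) - 6)² - 368) = (-51 - 1*121)*((4 - 6)² - 368) = (-51 - 121)*((-2)² - 368) = -172*(4 - 368) = -172*(-364) = 62608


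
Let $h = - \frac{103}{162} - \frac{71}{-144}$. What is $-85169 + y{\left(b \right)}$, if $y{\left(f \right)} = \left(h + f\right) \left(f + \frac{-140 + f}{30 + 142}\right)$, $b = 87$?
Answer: $- \frac{17306705591}{222912} \approx -77639.0$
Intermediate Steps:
$h = - \frac{185}{1296}$ ($h = \left(-103\right) \frac{1}{162} - - \frac{71}{144} = - \frac{103}{162} + \frac{71}{144} = - \frac{185}{1296} \approx -0.14275$)
$y{\left(f \right)} = \left(- \frac{185}{1296} + f\right) \left(- \frac{35}{43} + \frac{173 f}{172}\right)$ ($y{\left(f \right)} = \left(- \frac{185}{1296} + f\right) \left(f + \frac{-140 + f}{30 + 142}\right) = \left(- \frac{185}{1296} + f\right) \left(f + \frac{-140 + f}{172}\right) = \left(- \frac{185}{1296} + f\right) \left(f + \left(-140 + f\right) \frac{1}{172}\right) = \left(- \frac{185}{1296} + f\right) \left(f + \left(- \frac{35}{43} + \frac{f}{172}\right)\right) = \left(- \frac{185}{1296} + f\right) \left(- \frac{35}{43} + \frac{173 f}{172}\right)$)
$-85169 + y{\left(b \right)} = -85169 + \left(\frac{6475}{55728} - \frac{6189905}{74304} + \frac{173 \cdot 87^{2}}{172}\right) = -85169 + \left(\frac{6475}{55728} - \frac{6189905}{74304} + \frac{173}{172} \cdot 7569\right) = -85169 + \left(\frac{6475}{55728} - \frac{6189905}{74304} + \frac{1309437}{172}\right) = -85169 + \frac{1678486537}{222912} = - \frac{17306705591}{222912}$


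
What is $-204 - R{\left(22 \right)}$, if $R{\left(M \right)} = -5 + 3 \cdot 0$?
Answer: $-199$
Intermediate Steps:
$R{\left(M \right)} = -5$ ($R{\left(M \right)} = -5 + 0 = -5$)
$-204 - R{\left(22 \right)} = -204 - -5 = -204 + 5 = -199$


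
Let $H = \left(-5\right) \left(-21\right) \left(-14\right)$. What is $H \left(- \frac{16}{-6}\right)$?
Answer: $-3920$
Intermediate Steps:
$H = -1470$ ($H = 105 \left(-14\right) = -1470$)
$H \left(- \frac{16}{-6}\right) = - 1470 \left(- \frac{16}{-6}\right) = - 1470 \left(\left(-16\right) \left(- \frac{1}{6}\right)\right) = \left(-1470\right) \frac{8}{3} = -3920$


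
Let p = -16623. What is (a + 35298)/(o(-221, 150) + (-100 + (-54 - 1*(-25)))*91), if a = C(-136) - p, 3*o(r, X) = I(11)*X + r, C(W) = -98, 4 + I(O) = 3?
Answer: -155469/35588 ≈ -4.3686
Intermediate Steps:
I(O) = -1 (I(O) = -4 + 3 = -1)
o(r, X) = -X/3 + r/3 (o(r, X) = (-X + r)/3 = (r - X)/3 = -X/3 + r/3)
a = 16525 (a = -98 - 1*(-16623) = -98 + 16623 = 16525)
(a + 35298)/(o(-221, 150) + (-100 + (-54 - 1*(-25)))*91) = (16525 + 35298)/((-1/3*150 + (1/3)*(-221)) + (-100 + (-54 - 1*(-25)))*91) = 51823/((-50 - 221/3) + (-100 + (-54 + 25))*91) = 51823/(-371/3 + (-100 - 29)*91) = 51823/(-371/3 - 129*91) = 51823/(-371/3 - 11739) = 51823/(-35588/3) = 51823*(-3/35588) = -155469/35588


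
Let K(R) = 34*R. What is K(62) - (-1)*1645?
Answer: 3753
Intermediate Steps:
K(62) - (-1)*1645 = 34*62 - (-1)*1645 = 2108 - 1*(-1645) = 2108 + 1645 = 3753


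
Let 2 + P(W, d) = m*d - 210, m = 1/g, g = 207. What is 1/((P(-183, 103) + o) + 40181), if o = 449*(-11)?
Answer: 207/7251313 ≈ 2.8547e-5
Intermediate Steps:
m = 1/207 ≈ 0.0048309
o = -4939
P(W, d) = -212 + d/207 (P(W, d) = -2 + (d/207 - 210) = -2 + (-210 + d/207) = -212 + d/207)
1/((P(-183, 103) + o) + 40181) = 1/(((-212 + (1/207)*103) - 4939) + 40181) = 1/(((-212 + 103/207) - 4939) + 40181) = 1/((-43781/207 - 4939) + 40181) = 1/(-1066154/207 + 40181) = 1/(7251313/207) = 207/7251313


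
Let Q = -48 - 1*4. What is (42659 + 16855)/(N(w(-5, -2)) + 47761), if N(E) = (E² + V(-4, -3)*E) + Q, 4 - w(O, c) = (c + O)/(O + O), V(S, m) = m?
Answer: 1983800/1590333 ≈ 1.2474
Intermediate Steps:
Q = -52 (Q = -48 - 4 = -52)
w(O, c) = 4 - (O + c)/(2*O) (w(O, c) = 4 - (c + O)/(O + O) = 4 - (O + c)/(2*O))
N(E) = -52 + E² - 3*E (N(E) = (E² - 3*E) - 52 = -52 + E² - 3*E)
(42659 + 16855)/(N(w(-5, -2)) + 47761) = (42659 + 16855)/((-52 + ((½)*(-1*(-2) + 7*(-5))/(-5))² - 3*(-1*(-2) + 7*(-5))/(2*(-5))) + 47761) = 59514/((-52 + ((½)*(-⅕)*(2 - 35))² - 3*(-1)*(2 - 35)/(2*5)) + 47761) = 59514/((-52 + ((½)*(-⅕)*(-33))² - 3*(-1)*(-33)/(2*5)) + 47761) = 59514/((-52 + (33/10)² - 3*33/10) + 47761) = 59514/((-52 + 1089/100 - 99/10) + 47761) = 59514/(-5101/100 + 47761) = 59514/(4770999/100) = 59514*(100/4770999) = 1983800/1590333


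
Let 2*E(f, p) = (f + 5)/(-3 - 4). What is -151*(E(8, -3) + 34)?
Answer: -69913/14 ≈ -4993.8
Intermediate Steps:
E(f, p) = -5/14 - f/14 (E(f, p) = ((f + 5)/(-3 - 4))/2 = ((5 + f)/(-7))/2 = ((5 + f)*(-⅐))/2 = (-5/7 - f/7)/2 = -5/14 - f/14)
-151*(E(8, -3) + 34) = -151*((-5/14 - 1/14*8) + 34) = -151*((-5/14 - 4/7) + 34) = -151*(-13/14 + 34) = -151*463/14 = -69913/14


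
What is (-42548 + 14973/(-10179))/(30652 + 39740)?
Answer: -144370355/238840056 ≈ -0.60446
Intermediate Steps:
(-42548 + 14973/(-10179))/(30652 + 39740) = (-42548 + 14973*(-1/10179))/70392 = (-42548 - 4991/3393)*(1/70392) = -144370355/3393*1/70392 = -144370355/238840056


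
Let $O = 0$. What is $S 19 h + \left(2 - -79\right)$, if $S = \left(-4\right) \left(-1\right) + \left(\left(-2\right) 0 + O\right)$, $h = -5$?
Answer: $-299$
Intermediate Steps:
$S = 4$ ($S = \left(-4\right) \left(-1\right) + \left(\left(-2\right) 0 + 0\right) = 4 + \left(0 + 0\right) = 4 + 0 = 4$)
$S 19 h + \left(2 - -79\right) = 4 \cdot 19 \left(-5\right) + \left(2 - -79\right) = 4 \left(-95\right) + \left(2 + 79\right) = -380 + 81 = -299$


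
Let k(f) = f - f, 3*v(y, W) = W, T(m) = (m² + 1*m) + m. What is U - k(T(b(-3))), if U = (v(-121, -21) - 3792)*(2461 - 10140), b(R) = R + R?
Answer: 29172521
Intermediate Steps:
b(R) = 2*R
T(m) = m² + 2*m (T(m) = (m² + m) + m = (m + m²) + m = m² + 2*m)
v(y, W) = W/3
U = 29172521 (U = ((⅓)*(-21) - 3792)*(2461 - 10140) = (-7 - 3792)*(-7679) = -3799*(-7679) = 29172521)
k(f) = 0
U - k(T(b(-3))) = 29172521 - 1*0 = 29172521 + 0 = 29172521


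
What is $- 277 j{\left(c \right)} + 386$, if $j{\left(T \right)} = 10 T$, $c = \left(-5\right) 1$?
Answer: $14236$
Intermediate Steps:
$c = -5$
$- 277 j{\left(c \right)} + 386 = - 277 \cdot 10 \left(-5\right) + 386 = \left(-277\right) \left(-50\right) + 386 = 13850 + 386 = 14236$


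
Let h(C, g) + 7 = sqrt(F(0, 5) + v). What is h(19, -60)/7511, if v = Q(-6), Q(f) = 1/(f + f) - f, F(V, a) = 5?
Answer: -1/1073 + sqrt(393)/45066 ≈ -0.00049207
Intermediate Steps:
Q(f) = 1/(2*f) - f
v = 71/12 (v = (1/2)/(-6) - 1*(-6) = (1/2)*(-1/6) + 6 = -1/12 + 6 = 71/12 ≈ 5.9167)
h(C, g) = -7 + sqrt(393)/6 (h(C, g) = -7 + sqrt(5 + 71/12) = -7 + sqrt(131/12) = -7 + sqrt(393)/6)
h(19, -60)/7511 = (-7 + sqrt(393)/6)/7511 = (-7 + sqrt(393)/6)*(1/7511) = -1/1073 + sqrt(393)/45066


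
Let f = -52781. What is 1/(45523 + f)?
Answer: -1/7258 ≈ -0.00013778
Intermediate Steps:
1/(45523 + f) = 1/(45523 - 52781) = 1/(-7258) = -1/7258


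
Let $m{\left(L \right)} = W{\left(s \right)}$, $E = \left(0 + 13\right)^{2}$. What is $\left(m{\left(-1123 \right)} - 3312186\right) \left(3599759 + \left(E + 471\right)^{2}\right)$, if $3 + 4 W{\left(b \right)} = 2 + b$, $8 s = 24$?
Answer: $- \frac{26559481488189}{2} \approx -1.328 \cdot 10^{13}$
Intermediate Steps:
$s = 3$ ($s = \frac{1}{8} \cdot 24 = 3$)
$W{\left(b \right)} = - \frac{1}{4} + \frac{b}{4}$ ($W{\left(b \right)} = - \frac{3}{4} + \frac{2 + b}{4} = - \frac{3}{4} + \left(\frac{1}{2} + \frac{b}{4}\right) = - \frac{1}{4} + \frac{b}{4}$)
$E = 169$ ($E = 13^{2} = 169$)
$m{\left(L \right)} = \frac{1}{2}$ ($m{\left(L \right)} = - \frac{1}{4} + \frac{1}{4} \cdot 3 = - \frac{1}{4} + \frac{3}{4} = \frac{1}{2}$)
$\left(m{\left(-1123 \right)} - 3312186\right) \left(3599759 + \left(E + 471\right)^{2}\right) = \left(\frac{1}{2} - 3312186\right) \left(3599759 + \left(169 + 471\right)^{2}\right) = - \frac{6624371 \left(3599759 + 640^{2}\right)}{2} = - \frac{6624371 \left(3599759 + 409600\right)}{2} = \left(- \frac{6624371}{2}\right) 4009359 = - \frac{26559481488189}{2}$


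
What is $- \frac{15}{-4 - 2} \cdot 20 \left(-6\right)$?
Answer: $-300$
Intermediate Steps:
$- \frac{15}{-4 - 2} \cdot 20 \left(-6\right) = - \frac{15}{-6} \cdot 20 \left(-6\right) = \left(-15\right) \left(- \frac{1}{6}\right) 20 \left(-6\right) = \frac{5}{2} \cdot 20 \left(-6\right) = 50 \left(-6\right) = -300$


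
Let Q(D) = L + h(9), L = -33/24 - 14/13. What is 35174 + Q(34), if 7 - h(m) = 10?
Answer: 3657529/104 ≈ 35169.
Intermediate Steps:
h(m) = -3 (h(m) = 7 - 1*10 = 7 - 10 = -3)
L = -255/104 (L = -33*1/24 - 14*1/13 = -11/8 - 14/13 = -255/104 ≈ -2.4519)
Q(D) = -567/104 (Q(D) = -255/104 - 3 = -567/104)
35174 + Q(34) = 35174 - 567/104 = 3657529/104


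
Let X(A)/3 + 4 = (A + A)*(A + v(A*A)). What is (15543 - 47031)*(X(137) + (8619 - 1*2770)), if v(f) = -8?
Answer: -3522720000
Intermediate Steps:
X(A) = -12 + 6*A*(-8 + A) (X(A) = -12 + 3*((A + A)*(A - 8)) = -12 + 3*((2*A)*(-8 + A)) = -12 + 3*(2*A*(-8 + A)) = -12 + 6*A*(-8 + A))
(15543 - 47031)*(X(137) + (8619 - 1*2770)) = (15543 - 47031)*((-12 - 48*137 + 6*137²) + (8619 - 1*2770)) = -31488*((-12 - 6576 + 6*18769) + (8619 - 2770)) = -31488*((-12 - 6576 + 112614) + 5849) = -31488*(106026 + 5849) = -31488*111875 = -3522720000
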